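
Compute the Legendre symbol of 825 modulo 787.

-1

(825 / 787)
  = (38 / 787)    [825 ≡ 38 mod 787]
  = -(19 / 787)    [787 ≡ 3 mod 8 ⇒ (2 / 787) = -1]
  = (787 / 19)    [QR: both ≡ 3 mod 4, sign flips]
  = (8 / 19)    [787 ≡ 8 mod 19]
  = -(1 / 19)    [19 ≡ 3 mod 8 ⇒ (2 / 19)^3 = -1]
  = -1    [(1 / 19) = 1]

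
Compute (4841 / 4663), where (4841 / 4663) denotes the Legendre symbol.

(4841 / 4663)
  = (178 / 4663)    [4841 ≡ 178 mod 4663]
  = (89 / 4663)    [4663 ≡ 7 mod 8 ⇒ (2 / 4663) = +1]
  = (4663 / 89)    [QR: 89 ≡ 1 mod 4, sign kept]
  = (35 / 89)    [4663 ≡ 35 mod 89]
  = (89 / 35)    [QR: 89 ≡ 1 mod 4, sign kept]
  = (19 / 35)    [89 ≡ 19 mod 35]
  = -(35 / 19)    [QR: both ≡ 3 mod 4, sign flips]
  = -(16 / 19)    [35 ≡ 16 mod 19]
  = -(1 / 19)    [19 ≡ 3 mod 8 ⇒ (2 / 19)^4 = +1]
  = -1    [(1 / 19) = 1]

-1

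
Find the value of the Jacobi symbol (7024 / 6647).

1

(7024 / 6647)
  = (377 / 6647)    [7024 ≡ 377 mod 6647]
  = (6647 / 377)    [QR: 377 ≡ 1 mod 4, sign kept]
  = (238 / 377)    [6647 ≡ 238 mod 377]
  = (119 / 377)    [377 ≡ 1 mod 8 ⇒ (2 / 377) = +1]
  = (377 / 119)    [QR: 377 ≡ 1 mod 4, sign kept]
  = (20 / 119)    [377 ≡ 20 mod 119]
  = (5 / 119)    [119 ≡ 7 mod 8 ⇒ (2 / 119)^2 = +1]
  = (119 / 5)    [QR: 5 ≡ 1 mod 4, sign kept]
  = (4 / 5)    [119 ≡ 4 mod 5]
  = (1 / 5)    [5 ≡ 5 mod 8 ⇒ (2 / 5)^2 = +1]
  = 1    [(1 / 5) = 1]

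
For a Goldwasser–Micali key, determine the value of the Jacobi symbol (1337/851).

(1337/851)
  = (486/851)    [1337 ≡ 486 mod 851]
  = -(243/851)    [851 ≡ 3 mod 8 ⇒ (2/851) = -1]
  = (851/243)    [QR: both ≡ 3 mod 4, sign flips]
  = (122/243)    [851 ≡ 122 mod 243]
  = -(61/243)    [243 ≡ 3 mod 8 ⇒ (2/243) = -1]
  = -(243/61)    [QR: 61 ≡ 1 mod 4, sign kept]
  = -(60/61)    [243 ≡ 60 mod 61]
  = -(15/61)    [61 ≡ 5 mod 8 ⇒ (2/61)^2 = +1]
  = -(61/15)    [QR: 61 ≡ 1 mod 4, sign kept]
  = -(1/15)    [61 ≡ 1 mod 15]
  = -1    [(1/15) = 1]

-1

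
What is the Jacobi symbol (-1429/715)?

1

(-1429/715)
  = -(1429/715)    [715 ≡ 3 mod 4 ⇒ (-1/715) = -1]
  = -(714/715)    [1429 ≡ 714 mod 715]
  = (357/715)    [715 ≡ 3 mod 8 ⇒ (2/715) = -1]
  = (715/357)    [QR: 357 ≡ 1 mod 4, sign kept]
  = (1/357)    [715 ≡ 1 mod 357]
  = 1    [(1/357) = 1]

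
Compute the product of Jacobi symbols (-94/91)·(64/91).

1

By multiplicativity, (-94·64/91) = (-94/91)·(64/91).
First factor (-94/91):
(-94/91)
  = (88/91)    [-94 ≡ 88 mod 91]
  = -(11/91)    [91 ≡ 3 mod 8 ⇒ (2/91)^3 = -1]
  = (91/11)    [QR: both ≡ 3 mod 4, sign flips]
  = (3/11)    [91 ≡ 3 mod 11]
  = -(11/3)    [QR: both ≡ 3 mod 4, sign flips]
  = -(2/3)    [11 ≡ 2 mod 3]
  = (1/3)    [3 ≡ 3 mod 8 ⇒ (2/3) = -1]
  = 1    [(1/3) = 1]
Second factor (64/91):
(64/91)
  = (1/91)    [91 ≡ 3 mod 8 ⇒ (2/91)^6 = +1]
  = 1    [(1/91) = 1]
Product: (1)·(1) = 1.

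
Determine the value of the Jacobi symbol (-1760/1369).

1

Reduce the numerator: -1760 ≡ 978 (mod 1369), so (-1760/1369) = (978/1369).
Factor out 2: 978 = 2·489. Since 1369 ≡ 1 (mod 8), (2/1369) = +1. Now have (489/1369).
489 ≡ 1 (mod 4), so quadratic reciprocity gives (489/1369) = (1369/489). Reduce: 1369 ≡ 391 (mod 489). Now have (391/489).
489 ≡ 1 (mod 4), so quadratic reciprocity gives (391/489) = (489/391). Reduce: 489 ≡ 98 (mod 391). Now have (98/391).
Factor out 2: 98 = 2·49. Since 391 ≡ 7 (mod 8), (2/391) = +1. Now have (49/391).
49 ≡ 1 (mod 4), so quadratic reciprocity gives (49/391) = (391/49). Reduce: 391 ≡ 48 (mod 49). Now have (48/49).
Factor out 2: 48 = 2^4·3. Since 49 ≡ 1 (mod 8), (2/49) = +1, and (2/49)^4 = +1. Now have (3/49).
49 ≡ 1 (mod 4), so quadratic reciprocity gives (3/49) = (49/3). Reduce: 49 ≡ 1 (mod 3). Now have (1/3).
(1/3) = 1. Collecting the sign factors: 1.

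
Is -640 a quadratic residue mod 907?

Reduce the numerator: -640 ≡ 267 (mod 907), so (-640/907) = (267/907).
Both 267 ≡ 3 and 907 ≡ 3 (mod 4), so reciprocity gives (267/907) = -(907/267). Reduce: 907 ≡ 106 (mod 267). Now have -(106/267).
Factor out 2: 106 = 2·53. Since 267 ≡ 3 (mod 8), (2/267) = -1. Now have (53/267).
53 ≡ 1 (mod 4), so quadratic reciprocity gives (53/267) = (267/53). Reduce: 267 ≡ 2 (mod 53). Now have (2/53).
Factor out 2: 2 = 2. Since 53 ≡ 5 (mod 8), (2/53) = -1. Now have -(1/53).
(1/53) = 1. Collecting the sign factors: -1.
The Legendre symbol is -1, so x^2 ≡ -640 (mod 907) has no solution.

no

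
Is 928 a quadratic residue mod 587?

no

(928|587)
  = (341|587)    [928 ≡ 341 mod 587]
  = (587|341)    [QR: 341 ≡ 1 mod 4, sign kept]
  = (246|341)    [587 ≡ 246 mod 341]
  = -(123|341)    [341 ≡ 5 mod 8 ⇒ (2|341) = -1]
  = -(341|123)    [QR: 341 ≡ 1 mod 4, sign kept]
  = -(95|123)    [341 ≡ 95 mod 123]
  = (123|95)    [QR: both ≡ 3 mod 4, sign flips]
  = (28|95)    [123 ≡ 28 mod 95]
  = (7|95)    [95 ≡ 7 mod 8 ⇒ (2|95)^2 = +1]
  = -(95|7)    [QR: both ≡ 3 mod 4, sign flips]
  = -(4|7)    [95 ≡ 4 mod 7]
  = -(1|7)    [7 ≡ 7 mod 8 ⇒ (2|7)^2 = +1]
  = -1    [(1|7) = 1]
The Legendre symbol is -1, so x^2 ≡ 928 (mod 587) has no solution.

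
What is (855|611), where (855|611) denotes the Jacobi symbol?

1

Reduce the numerator: 855 ≡ 244 (mod 611), so (855|611) = (244|611).
Factor out 2: 244 = 2^2·61. Since 611 ≡ 3 (mod 8), (2|611) = -1, and (2|611)^2 = +1. Now have (61|611).
61 ≡ 1 (mod 4), so quadratic reciprocity gives (61|611) = (611|61). Reduce: 611 ≡ 1 (mod 61). Now have (1|61).
(1|61) = 1. Collecting the sign factors: 1.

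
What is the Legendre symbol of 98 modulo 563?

-1

(98/563)
  = -(49/563)    [563 ≡ 3 mod 8 ⇒ (2/563) = -1]
  = -(563/49)    [QR: 49 ≡ 1 mod 4, sign kept]
  = -(24/49)    [563 ≡ 24 mod 49]
  = -(3/49)    [49 ≡ 1 mod 8 ⇒ (2/49)^3 = +1]
  = -(49/3)    [QR: 49 ≡ 1 mod 4, sign kept]
  = -(1/3)    [49 ≡ 1 mod 3]
  = -1    [(1/3) = 1]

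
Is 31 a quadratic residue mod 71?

(31/71)
  = -(71/31)    [QR: both ≡ 3 mod 4, sign flips]
  = -(9/31)    [71 ≡ 9 mod 31]
  = -(31/9)    [QR: 9 ≡ 1 mod 4, sign kept]
  = -(4/9)    [31 ≡ 4 mod 9]
  = -(1/9)    [9 ≡ 1 mod 8 ⇒ (2/9)^2 = +1]
  = -1    [(1/9) = 1]
The Legendre symbol is -1, so x^2 ≡ 31 (mod 71) has no solution.

no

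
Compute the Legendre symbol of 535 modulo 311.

(535|311)
  = (224|311)    [535 ≡ 224 mod 311]
  = (7|311)    [311 ≡ 7 mod 8 ⇒ (2|311)^5 = +1]
  = -(311|7)    [QR: both ≡ 3 mod 4, sign flips]
  = -(3|7)    [311 ≡ 3 mod 7]
  = (7|3)    [QR: both ≡ 3 mod 4, sign flips]
  = (1|3)    [7 ≡ 1 mod 3]
  = 1    [(1|3) = 1]

1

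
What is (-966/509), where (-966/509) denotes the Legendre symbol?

-1

Pull out -1: (-966/509) = (-1/509)·(966/509). Since 509 ≡ 1 (mod 4), (-1/509) = +1. Now have (966/509).
Reduce the numerator: 966 ≡ 457 (mod 509), so (966/509) = (457/509).
457 ≡ 1 (mod 4), so quadratic reciprocity gives (457/509) = (509/457). Reduce: 509 ≡ 52 (mod 457). Now have (52/457).
Factor out 2: 52 = 2^2·13. Since 457 ≡ 1 (mod 8), (2/457) = +1, and (2/457)^2 = +1. Now have (13/457).
13 ≡ 1 (mod 4), so quadratic reciprocity gives (13/457) = (457/13). Reduce: 457 ≡ 2 (mod 13). Now have (2/13).
Factor out 2: 2 = 2. Since 13 ≡ 5 (mod 8), (2/13) = -1. Now have -(1/13).
(1/13) = 1. Collecting the sign factors: -1.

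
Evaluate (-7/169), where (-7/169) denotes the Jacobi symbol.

1

(-7/169)
  = (162/169)    [-7 ≡ 162 mod 169]
  = (81/169)    [169 ≡ 1 mod 8 ⇒ (2/169) = +1]
  = (169/81)    [QR: 81 ≡ 1 mod 4, sign kept]
  = (7/81)    [169 ≡ 7 mod 81]
  = (81/7)    [QR: 81 ≡ 1 mod 4, sign kept]
  = (4/7)    [81 ≡ 4 mod 7]
  = (1/7)    [7 ≡ 7 mod 8 ⇒ (2/7)^2 = +1]
  = 1    [(1/7) = 1]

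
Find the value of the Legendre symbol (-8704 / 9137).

Reduce the numerator: -8704 ≡ 433 (mod 9137), so (-8704 / 9137) = (433 / 9137).
433 ≡ 1 (mod 4), so quadratic reciprocity gives (433 / 9137) = (9137 / 433). Reduce: 9137 ≡ 44 (mod 433). Now have (44 / 433).
Factor out 2: 44 = 2^2·11. Since 433 ≡ 1 (mod 8), (2 / 433) = +1, and (2 / 433)^2 = +1. Now have (11 / 433).
433 ≡ 1 (mod 4), so quadratic reciprocity gives (11 / 433) = (433 / 11). Reduce: 433 ≡ 4 (mod 11). Now have (4 / 11).
Factor out 2: 4 = 2^2. Since 11 ≡ 3 (mod 8), (2 / 11) = -1, and (2 / 11)^2 = +1. Now have (1 / 11).
(1 / 11) = 1. Collecting the sign factors: 1.

1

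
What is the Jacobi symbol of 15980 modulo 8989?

Reduce the numerator: 15980 ≡ 6991 (mod 8989), so (15980|8989) = (6991|8989).
8989 ≡ 1 (mod 4), so quadratic reciprocity gives (6991|8989) = (8989|6991). Reduce: 8989 ≡ 1998 (mod 6991). Now have (1998|6991).
Factor out 2: 1998 = 2·999. Since 6991 ≡ 7 (mod 8), (2|6991) = +1. Now have (999|6991).
Both 999 ≡ 3 and 6991 ≡ 3 (mod 4), so reciprocity gives (999|6991) = -(6991|999). Reduce: 6991 ≡ 997 (mod 999). Now have -(997|999).
997 ≡ 1 (mod 4), so quadratic reciprocity gives (997|999) = (999|997). Reduce: 999 ≡ 2 (mod 997). Now have -(2|997).
Factor out 2: 2 = 2. Since 997 ≡ 5 (mod 8), (2|997) = -1. Now have (1|997).
(1|997) = 1. Collecting the sign factors: 1.

1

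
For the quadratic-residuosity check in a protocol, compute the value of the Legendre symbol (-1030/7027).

(-1030/7027)
  = -(1030/7027)    [7027 ≡ 3 mod 4 ⇒ (-1/7027) = -1]
  = (515/7027)    [7027 ≡ 3 mod 8 ⇒ (2/7027) = -1]
  = -(7027/515)    [QR: both ≡ 3 mod 4, sign flips]
  = -(332/515)    [7027 ≡ 332 mod 515]
  = -(83/515)    [515 ≡ 3 mod 8 ⇒ (2/515)^2 = +1]
  = (515/83)    [QR: both ≡ 3 mod 4, sign flips]
  = (17/83)    [515 ≡ 17 mod 83]
  = (83/17)    [QR: 17 ≡ 1 mod 4, sign kept]
  = (15/17)    [83 ≡ 15 mod 17]
  = (17/15)    [QR: 17 ≡ 1 mod 4, sign kept]
  = (2/15)    [17 ≡ 2 mod 15]
  = (1/15)    [15 ≡ 7 mod 8 ⇒ (2/15) = +1]
  = 1    [(1/15) = 1]

1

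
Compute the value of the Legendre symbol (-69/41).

-1

Pull out -1: (-69/41) = (-1/41)·(69/41). Since 41 ≡ 1 (mod 4), (-1/41) = +1. Now have (69/41).
Reduce the numerator: 69 ≡ 28 (mod 41), so (69/41) = (28/41).
Factor out 2: 28 = 2^2·7. Since 41 ≡ 1 (mod 8), (2/41) = +1, and (2/41)^2 = +1. Now have (7/41).
41 ≡ 1 (mod 4), so quadratic reciprocity gives (7/41) = (41/7). Reduce: 41 ≡ 6 (mod 7). Now have (6/7).
Factor out 2: 6 = 2·3. Since 7 ≡ 7 (mod 8), (2/7) = +1. Now have (3/7).
Both 3 ≡ 3 and 7 ≡ 3 (mod 4), so reciprocity gives (3/7) = -(7/3). Reduce: 7 ≡ 1 (mod 3). Now have -(1/3).
(1/3) = 1. Collecting the sign factors: -1.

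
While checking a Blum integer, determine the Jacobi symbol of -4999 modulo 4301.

1

(-4999/4301)
  = (3603/4301)    [-4999 ≡ 3603 mod 4301]
  = (4301/3603)    [QR: 4301 ≡ 1 mod 4, sign kept]
  = (698/3603)    [4301 ≡ 698 mod 3603]
  = -(349/3603)    [3603 ≡ 3 mod 8 ⇒ (2/3603) = -1]
  = -(3603/349)    [QR: 349 ≡ 1 mod 4, sign kept]
  = -(113/349)    [3603 ≡ 113 mod 349]
  = -(349/113)    [QR: 113 ≡ 1 mod 4, sign kept]
  = -(10/113)    [349 ≡ 10 mod 113]
  = -(5/113)    [113 ≡ 1 mod 8 ⇒ (2/113) = +1]
  = -(113/5)    [QR: 5 ≡ 1 mod 4, sign kept]
  = -(3/5)    [113 ≡ 3 mod 5]
  = -(5/3)    [QR: 5 ≡ 1 mod 4, sign kept]
  = -(2/3)    [5 ≡ 2 mod 3]
  = (1/3)    [3 ≡ 3 mod 8 ⇒ (2/3) = -1]
  = 1    [(1/3) = 1]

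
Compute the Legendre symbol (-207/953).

-1

Reduce the numerator: -207 ≡ 746 (mod 953), so (-207/953) = (746/953).
Factor out 2: 746 = 2·373. Since 953 ≡ 1 (mod 8), (2/953) = +1. Now have (373/953).
373 ≡ 1 (mod 4), so quadratic reciprocity gives (373/953) = (953/373). Reduce: 953 ≡ 207 (mod 373). Now have (207/373).
373 ≡ 1 (mod 4), so quadratic reciprocity gives (207/373) = (373/207). Reduce: 373 ≡ 166 (mod 207). Now have (166/207).
Factor out 2: 166 = 2·83. Since 207 ≡ 7 (mod 8), (2/207) = +1. Now have (83/207).
Both 83 ≡ 3 and 207 ≡ 3 (mod 4), so reciprocity gives (83/207) = -(207/83). Reduce: 207 ≡ 41 (mod 83). Now have -(41/83).
41 ≡ 1 (mod 4), so quadratic reciprocity gives (41/83) = (83/41). Reduce: 83 ≡ 1 (mod 41). Now have -(1/41).
(1/41) = 1. Collecting the sign factors: -1.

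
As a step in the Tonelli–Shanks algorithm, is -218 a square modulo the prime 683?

yes

Reduce the numerator: -218 ≡ 465 (mod 683), so (-218/683) = (465/683).
465 ≡ 1 (mod 4), so quadratic reciprocity gives (465/683) = (683/465). Reduce: 683 ≡ 218 (mod 465). Now have (218/465).
Factor out 2: 218 = 2·109. Since 465 ≡ 1 (mod 8), (2/465) = +1. Now have (109/465).
109 ≡ 1 (mod 4), so quadratic reciprocity gives (109/465) = (465/109). Reduce: 465 ≡ 29 (mod 109). Now have (29/109).
29 ≡ 1 (mod 4), so quadratic reciprocity gives (29/109) = (109/29). Reduce: 109 ≡ 22 (mod 29). Now have (22/29).
Factor out 2: 22 = 2·11. Since 29 ≡ 5 (mod 8), (2/29) = -1. Now have -(11/29).
29 ≡ 1 (mod 4), so quadratic reciprocity gives (11/29) = (29/11). Reduce: 29 ≡ 7 (mod 11). Now have -(7/11).
Both 7 ≡ 3 and 11 ≡ 3 (mod 4), so reciprocity gives (7/11) = -(11/7). Reduce: 11 ≡ 4 (mod 7). Now have (4/7).
Factor out 2: 4 = 2^2. Since 7 ≡ 7 (mod 8), (2/7) = +1, and (2/7)^2 = +1. Now have (1/7).
(1/7) = 1. Collecting the sign factors: 1.
The Legendre symbol is 1, so x^2 ≡ -218 (mod 683) has solution.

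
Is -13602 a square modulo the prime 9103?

yes

Reduce the numerator: -13602 ≡ 4604 (mod 9103), so (-13602/9103) = (4604/9103).
Factor out 2: 4604 = 2^2·1151. Since 9103 ≡ 7 (mod 8), (2/9103) = +1, and (2/9103)^2 = +1. Now have (1151/9103).
Both 1151 ≡ 3 and 9103 ≡ 3 (mod 4), so reciprocity gives (1151/9103) = -(9103/1151). Reduce: 9103 ≡ 1046 (mod 1151). Now have -(1046/1151).
Factor out 2: 1046 = 2·523. Since 1151 ≡ 7 (mod 8), (2/1151) = +1. Now have -(523/1151).
Both 523 ≡ 3 and 1151 ≡ 3 (mod 4), so reciprocity gives (523/1151) = -(1151/523). Reduce: 1151 ≡ 105 (mod 523). Now have (105/523).
105 ≡ 1 (mod 4), so quadratic reciprocity gives (105/523) = (523/105). Reduce: 523 ≡ 103 (mod 105). Now have (103/105).
105 ≡ 1 (mod 4), so quadratic reciprocity gives (103/105) = (105/103). Reduce: 105 ≡ 2 (mod 103). Now have (2/103).
Factor out 2: 2 = 2. Since 103 ≡ 7 (mod 8), (2/103) = +1. Now have (1/103).
(1/103) = 1. Collecting the sign factors: 1.
(-13602/9103) = 1, and 9103 is prime, so -13602 is a quadratic residue mod 9103.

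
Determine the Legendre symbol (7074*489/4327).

-1

By multiplicativity, (7074·489/4327) = (7074/4327)·(489/4327).
First factor (7074/4327):
(7074/4327)
  = (2747/4327)    [7074 ≡ 2747 mod 4327]
  = -(4327/2747)    [QR: both ≡ 3 mod 4, sign flips]
  = -(1580/2747)    [4327 ≡ 1580 mod 2747]
  = -(395/2747)    [2747 ≡ 3 mod 8 ⇒ (2/2747)^2 = +1]
  = (2747/395)    [QR: both ≡ 3 mod 4, sign flips]
  = (377/395)    [2747 ≡ 377 mod 395]
  = (395/377)    [QR: 377 ≡ 1 mod 4, sign kept]
  = (18/377)    [395 ≡ 18 mod 377]
  = (9/377)    [377 ≡ 1 mod 8 ⇒ (2/377) = +1]
  = (377/9)    [QR: 9 ≡ 1 mod 4, sign kept]
  = (8/9)    [377 ≡ 8 mod 9]
  = (1/9)    [9 ≡ 1 mod 8 ⇒ (2/9)^3 = +1]
  = 1    [(1/9) = 1]
Second factor (489/4327):
(489/4327)
  = (4327/489)    [QR: 489 ≡ 1 mod 4, sign kept]
  = (415/489)    [4327 ≡ 415 mod 489]
  = (489/415)    [QR: 489 ≡ 1 mod 4, sign kept]
  = (74/415)    [489 ≡ 74 mod 415]
  = (37/415)    [415 ≡ 7 mod 8 ⇒ (2/415) = +1]
  = (415/37)    [QR: 37 ≡ 1 mod 4, sign kept]
  = (8/37)    [415 ≡ 8 mod 37]
  = -(1/37)    [37 ≡ 5 mod 8 ⇒ (2/37)^3 = -1]
  = -1    [(1/37) = 1]
Product: (1)·(-1) = -1.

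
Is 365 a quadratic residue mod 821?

yes

(365/821)
  = (821/365)    [QR: 365 ≡ 1 mod 4, sign kept]
  = (91/365)    [821 ≡ 91 mod 365]
  = (365/91)    [QR: 365 ≡ 1 mod 4, sign kept]
  = (1/91)    [365 ≡ 1 mod 91]
  = 1    [(1/91) = 1]
(365/821) = 1, and 821 is prime, so 365 is a quadratic residue mod 821.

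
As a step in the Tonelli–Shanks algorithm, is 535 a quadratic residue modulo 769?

769 ≡ 1 (mod 4), so quadratic reciprocity gives (535/769) = (769/535). Reduce: 769 ≡ 234 (mod 535). Now have (234/535).
Factor out 2: 234 = 2·117. Since 535 ≡ 7 (mod 8), (2/535) = +1. Now have (117/535).
117 ≡ 1 (mod 4), so quadratic reciprocity gives (117/535) = (535/117). Reduce: 535 ≡ 67 (mod 117). Now have (67/117).
117 ≡ 1 (mod 4), so quadratic reciprocity gives (67/117) = (117/67). Reduce: 117 ≡ 50 (mod 67). Now have (50/67).
Factor out 2: 50 = 2·25. Since 67 ≡ 3 (mod 8), (2/67) = -1. Now have -(25/67).
25 ≡ 1 (mod 4), so quadratic reciprocity gives (25/67) = (67/25). Reduce: 67 ≡ 17 (mod 25). Now have -(17/25).
17 ≡ 1 (mod 4), so quadratic reciprocity gives (17/25) = (25/17). Reduce: 25 ≡ 8 (mod 17). Now have -(8/17).
Factor out 2: 8 = 2^3. Since 17 ≡ 1 (mod 8), (2/17) = +1, and (2/17)^3 = +1. Now have -(1/17).
(1/17) = 1. Collecting the sign factors: -1.
The Legendre symbol is -1, so x^2 ≡ 535 (mod 769) has no solution.

no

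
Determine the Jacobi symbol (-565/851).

(-565/851)
  = (286/851)    [-565 ≡ 286 mod 851]
  = -(143/851)    [851 ≡ 3 mod 8 ⇒ (2/851) = -1]
  = (851/143)    [QR: both ≡ 3 mod 4, sign flips]
  = (136/143)    [851 ≡ 136 mod 143]
  = (17/143)    [143 ≡ 7 mod 8 ⇒ (2/143)^3 = +1]
  = (143/17)    [QR: 17 ≡ 1 mod 4, sign kept]
  = (7/17)    [143 ≡ 7 mod 17]
  = (17/7)    [QR: 17 ≡ 1 mod 4, sign kept]
  = (3/7)    [17 ≡ 3 mod 7]
  = -(7/3)    [QR: both ≡ 3 mod 4, sign flips]
  = -(1/3)    [7 ≡ 1 mod 3]
  = -1    [(1/3) = 1]

-1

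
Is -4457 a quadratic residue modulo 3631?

(-4457/3631)
  = (2805/3631)    [-4457 ≡ 2805 mod 3631]
  = (3631/2805)    [QR: 2805 ≡ 1 mod 4, sign kept]
  = (826/2805)    [3631 ≡ 826 mod 2805]
  = -(413/2805)    [2805 ≡ 5 mod 8 ⇒ (2/2805) = -1]
  = -(2805/413)    [QR: 413 ≡ 1 mod 4, sign kept]
  = -(327/413)    [2805 ≡ 327 mod 413]
  = -(413/327)    [QR: 413 ≡ 1 mod 4, sign kept]
  = -(86/327)    [413 ≡ 86 mod 327]
  = -(43/327)    [327 ≡ 7 mod 8 ⇒ (2/327) = +1]
  = (327/43)    [QR: both ≡ 3 mod 4, sign flips]
  = (26/43)    [327 ≡ 26 mod 43]
  = -(13/43)    [43 ≡ 3 mod 8 ⇒ (2/43) = -1]
  = -(43/13)    [QR: 13 ≡ 1 mod 4, sign kept]
  = -(4/13)    [43 ≡ 4 mod 13]
  = -(1/13)    [13 ≡ 5 mod 8 ⇒ (2/13)^2 = +1]
  = -1    [(1/13) = 1]
(-4457/3631) = -1, and 3631 is prime, so -4457 is not a quadratic residue mod 3631.

no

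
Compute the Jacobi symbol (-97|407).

1

(-97|407)
  = (310|407)    [-97 ≡ 310 mod 407]
  = (155|407)    [407 ≡ 7 mod 8 ⇒ (2|407) = +1]
  = -(407|155)    [QR: both ≡ 3 mod 4, sign flips]
  = -(97|155)    [407 ≡ 97 mod 155]
  = -(155|97)    [QR: 97 ≡ 1 mod 4, sign kept]
  = -(58|97)    [155 ≡ 58 mod 97]
  = -(29|97)    [97 ≡ 1 mod 8 ⇒ (2|97) = +1]
  = -(97|29)    [QR: 29 ≡ 1 mod 4, sign kept]
  = -(10|29)    [97 ≡ 10 mod 29]
  = (5|29)    [29 ≡ 5 mod 8 ⇒ (2|29) = -1]
  = (29|5)    [QR: 5 ≡ 1 mod 4, sign kept]
  = (4|5)    [29 ≡ 4 mod 5]
  = (1|5)    [5 ≡ 5 mod 8 ⇒ (2|5)^2 = +1]
  = 1    [(1|5) = 1]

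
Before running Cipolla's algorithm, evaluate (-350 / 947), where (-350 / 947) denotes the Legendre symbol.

-1

(-350 / 947)
  = (597 / 947)    [-350 ≡ 597 mod 947]
  = (947 / 597)    [QR: 597 ≡ 1 mod 4, sign kept]
  = (350 / 597)    [947 ≡ 350 mod 597]
  = -(175 / 597)    [597 ≡ 5 mod 8 ⇒ (2 / 597) = -1]
  = -(597 / 175)    [QR: 597 ≡ 1 mod 4, sign kept]
  = -(72 / 175)    [597 ≡ 72 mod 175]
  = -(9 / 175)    [175 ≡ 7 mod 8 ⇒ (2 / 175)^3 = +1]
  = -(175 / 9)    [QR: 9 ≡ 1 mod 4, sign kept]
  = -(4 / 9)    [175 ≡ 4 mod 9]
  = -(1 / 9)    [9 ≡ 1 mod 8 ⇒ (2 / 9)^2 = +1]
  = -1    [(1 / 9) = 1]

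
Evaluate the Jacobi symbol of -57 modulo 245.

Pull out -1: (-57/245) = (-1/245)·(57/245). Since 245 ≡ 1 (mod 4), (-1/245) = +1. Now have (57/245).
57 ≡ 1 (mod 4), so quadratic reciprocity gives (57/245) = (245/57). Reduce: 245 ≡ 17 (mod 57). Now have (17/57).
17 ≡ 1 (mod 4), so quadratic reciprocity gives (17/57) = (57/17). Reduce: 57 ≡ 6 (mod 17). Now have (6/17).
Factor out 2: 6 = 2·3. Since 17 ≡ 1 (mod 8), (2/17) = +1. Now have (3/17).
17 ≡ 1 (mod 4), so quadratic reciprocity gives (3/17) = (17/3). Reduce: 17 ≡ 2 (mod 3). Now have (2/3).
Factor out 2: 2 = 2. Since 3 ≡ 3 (mod 8), (2/3) = -1. Now have -(1/3).
(1/3) = 1. Collecting the sign factors: -1.

-1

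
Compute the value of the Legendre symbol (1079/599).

(1079/599)
  = (480/599)    [1079 ≡ 480 mod 599]
  = (15/599)    [599 ≡ 7 mod 8 ⇒ (2/599)^5 = +1]
  = -(599/15)    [QR: both ≡ 3 mod 4, sign flips]
  = -(14/15)    [599 ≡ 14 mod 15]
  = -(7/15)    [15 ≡ 7 mod 8 ⇒ (2/15) = +1]
  = (15/7)    [QR: both ≡ 3 mod 4, sign flips]
  = (1/7)    [15 ≡ 1 mod 7]
  = 1    [(1/7) = 1]

1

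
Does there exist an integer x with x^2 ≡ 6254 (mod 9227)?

(6254|9227)
  = -(3127|9227)    [9227 ≡ 3 mod 8 ⇒ (2|9227) = -1]
  = (9227|3127)    [QR: both ≡ 3 mod 4, sign flips]
  = (2973|3127)    [9227 ≡ 2973 mod 3127]
  = (3127|2973)    [QR: 2973 ≡ 1 mod 4, sign kept]
  = (154|2973)    [3127 ≡ 154 mod 2973]
  = -(77|2973)    [2973 ≡ 5 mod 8 ⇒ (2|2973) = -1]
  = -(2973|77)    [QR: 77 ≡ 1 mod 4, sign kept]
  = -(47|77)    [2973 ≡ 47 mod 77]
  = -(77|47)    [QR: 77 ≡ 1 mod 4, sign kept]
  = -(30|47)    [77 ≡ 30 mod 47]
  = -(15|47)    [47 ≡ 7 mod 8 ⇒ (2|47) = +1]
  = (47|15)    [QR: both ≡ 3 mod 4, sign flips]
  = (2|15)    [47 ≡ 2 mod 15]
  = (1|15)    [15 ≡ 7 mod 8 ⇒ (2|15) = +1]
  = 1    [(1|15) = 1]
The Legendre symbol is 1, so x^2 ≡ 6254 (mod 9227) has solution.

yes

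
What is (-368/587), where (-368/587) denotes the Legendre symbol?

(-368/587)
  = -(368/587)    [587 ≡ 3 mod 4 ⇒ (-1/587) = -1]
  = -(23/587)    [587 ≡ 3 mod 8 ⇒ (2/587)^4 = +1]
  = (587/23)    [QR: both ≡ 3 mod 4, sign flips]
  = (12/23)    [587 ≡ 12 mod 23]
  = (3/23)    [23 ≡ 7 mod 8 ⇒ (2/23)^2 = +1]
  = -(23/3)    [QR: both ≡ 3 mod 4, sign flips]
  = -(2/3)    [23 ≡ 2 mod 3]
  = (1/3)    [3 ≡ 3 mod 8 ⇒ (2/3) = -1]
  = 1    [(1/3) = 1]

1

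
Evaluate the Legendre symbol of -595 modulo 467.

(-595|467)
  = (339|467)    [-595 ≡ 339 mod 467]
  = -(467|339)    [QR: both ≡ 3 mod 4, sign flips]
  = -(128|339)    [467 ≡ 128 mod 339]
  = (1|339)    [339 ≡ 3 mod 8 ⇒ (2|339)^7 = -1]
  = 1    [(1|339) = 1]

1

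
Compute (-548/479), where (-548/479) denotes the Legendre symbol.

-1

(-548/479)
  = (410/479)    [-548 ≡ 410 mod 479]
  = (205/479)    [479 ≡ 7 mod 8 ⇒ (2/479) = +1]
  = (479/205)    [QR: 205 ≡ 1 mod 4, sign kept]
  = (69/205)    [479 ≡ 69 mod 205]
  = (205/69)    [QR: 69 ≡ 1 mod 4, sign kept]
  = (67/69)    [205 ≡ 67 mod 69]
  = (69/67)    [QR: 69 ≡ 1 mod 4, sign kept]
  = (2/67)    [69 ≡ 2 mod 67]
  = -(1/67)    [67 ≡ 3 mod 8 ⇒ (2/67) = -1]
  = -1    [(1/67) = 1]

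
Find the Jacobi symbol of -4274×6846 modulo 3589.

By multiplicativity, (-4274·6846|3589) = (-4274|3589)·(6846|3589).
First factor (-4274|3589):
Pull out -1: (-4274|3589) = (-1|3589)·(4274|3589). Since 3589 ≡ 1 (mod 4), (-1|3589) = +1. Now have (4274|3589).
Reduce the numerator: 4274 ≡ 685 (mod 3589), so (4274|3589) = (685|3589).
685 ≡ 1 (mod 4), so quadratic reciprocity gives (685|3589) = (3589|685). Reduce: 3589 ≡ 164 (mod 685). Now have (164|685).
Factor out 2: 164 = 2^2·41. Since 685 ≡ 5 (mod 8), (2|685) = -1, and (2|685)^2 = +1. Now have (41|685).
41 ≡ 1 (mod 4), so quadratic reciprocity gives (41|685) = (685|41). Reduce: 685 ≡ 29 (mod 41). Now have (29|41).
29 ≡ 1 (mod 4), so quadratic reciprocity gives (29|41) = (41|29). Reduce: 41 ≡ 12 (mod 29). Now have (12|29).
Factor out 2: 12 = 2^2·3. Since 29 ≡ 5 (mod 8), (2|29) = -1, and (2|29)^2 = +1. Now have (3|29).
29 ≡ 1 (mod 4), so quadratic reciprocity gives (3|29) = (29|3). Reduce: 29 ≡ 2 (mod 3). Now have (2|3).
Factor out 2: 2 = 2. Since 3 ≡ 3 (mod 8), (2|3) = -1. Now have -(1|3).
(1|3) = 1. Collecting the sign factors: -1.
Second factor (6846|3589):
Reduce the numerator: 6846 ≡ 3257 (mod 3589), so (6846|3589) = (3257|3589).
3257 ≡ 1 (mod 4), so quadratic reciprocity gives (3257|3589) = (3589|3257). Reduce: 3589 ≡ 332 (mod 3257). Now have (332|3257).
Factor out 2: 332 = 2^2·83. Since 3257 ≡ 1 (mod 8), (2|3257) = +1, and (2|3257)^2 = +1. Now have (83|3257).
3257 ≡ 1 (mod 4), so quadratic reciprocity gives (83|3257) = (3257|83). Reduce: 3257 ≡ 20 (mod 83). Now have (20|83).
Factor out 2: 20 = 2^2·5. Since 83 ≡ 3 (mod 8), (2|83) = -1, and (2|83)^2 = +1. Now have (5|83).
5 ≡ 1 (mod 4), so quadratic reciprocity gives (5|83) = (83|5). Reduce: 83 ≡ 3 (mod 5). Now have (3|5).
5 ≡ 1 (mod 4), so quadratic reciprocity gives (3|5) = (5|3). Reduce: 5 ≡ 2 (mod 3). Now have (2|3).
Factor out 2: 2 = 2. Since 3 ≡ 3 (mod 8), (2|3) = -1. Now have -(1|3).
(1|3) = 1. Collecting the sign factors: -1.
Product: (-1)·(-1) = 1.

1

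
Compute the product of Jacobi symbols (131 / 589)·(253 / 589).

1

By multiplicativity, (131·253 / 589) = (131 / 589)·(253 / 589).
First factor (131 / 589):
589 ≡ 1 (mod 4), so quadratic reciprocity gives (131 / 589) = (589 / 131). Reduce: 589 ≡ 65 (mod 131). Now have (65 / 131).
65 ≡ 1 (mod 4), so quadratic reciprocity gives (65 / 131) = (131 / 65). Reduce: 131 ≡ 1 (mod 65). Now have (1 / 65).
(1 / 65) = 1. Collecting the sign factors: 1.
Second factor (253 / 589):
253 ≡ 1 (mod 4), so quadratic reciprocity gives (253 / 589) = (589 / 253). Reduce: 589 ≡ 83 (mod 253). Now have (83 / 253).
253 ≡ 1 (mod 4), so quadratic reciprocity gives (83 / 253) = (253 / 83). Reduce: 253 ≡ 4 (mod 83). Now have (4 / 83).
Factor out 2: 4 = 2^2. Since 83 ≡ 3 (mod 8), (2 / 83) = -1, and (2 / 83)^2 = +1. Now have (1 / 83).
(1 / 83) = 1. Collecting the sign factors: 1.
Product: (1)·(1) = 1.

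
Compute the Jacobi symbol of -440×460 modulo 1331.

0

By multiplicativity, (-440·460 / 1331) = (-440 / 1331)·(460 / 1331).
First factor (-440 / 1331):
(-440 / 1331)
  = -(440 / 1331)    [1331 ≡ 3 mod 4 ⇒ (-1 / 1331) = -1]
  = (55 / 1331)    [1331 ≡ 3 mod 8 ⇒ (2 / 1331)^3 = -1]
  = -(1331 / 55)    [QR: both ≡ 3 mod 4, sign flips]
  = -(11 / 55)    [1331 ≡ 11 mod 55]
  = (55 / 11)    [QR: both ≡ 3 mod 4, sign flips]
  = (0 / 11)    [55 ≡ 0 mod 11]
  = 0    [numerator 0, gcd > 1]
Second factor (460 / 1331):
(460 / 1331)
  = (115 / 1331)    [1331 ≡ 3 mod 8 ⇒ (2 / 1331)^2 = +1]
  = -(1331 / 115)    [QR: both ≡ 3 mod 4, sign flips]
  = -(66 / 115)    [1331 ≡ 66 mod 115]
  = (33 / 115)    [115 ≡ 3 mod 8 ⇒ (2 / 115) = -1]
  = (115 / 33)    [QR: 33 ≡ 1 mod 4, sign kept]
  = (16 / 33)    [115 ≡ 16 mod 33]
  = (1 / 33)    [33 ≡ 1 mod 8 ⇒ (2 / 33)^4 = +1]
  = 1    [(1 / 33) = 1]
Product: (0)·(1) = 0.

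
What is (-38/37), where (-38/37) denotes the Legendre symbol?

1

(-38/37)
  = (36/37)    [-38 ≡ 36 mod 37]
  = (9/37)    [37 ≡ 5 mod 8 ⇒ (2/37)^2 = +1]
  = (37/9)    [QR: 9 ≡ 1 mod 4, sign kept]
  = (1/9)    [37 ≡ 1 mod 9]
  = 1    [(1/9) = 1]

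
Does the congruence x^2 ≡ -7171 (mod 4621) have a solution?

yes

(-7171/4621)
  = (2071/4621)    [-7171 ≡ 2071 mod 4621]
  = (4621/2071)    [QR: 4621 ≡ 1 mod 4, sign kept]
  = (479/2071)    [4621 ≡ 479 mod 2071]
  = -(2071/479)    [QR: both ≡ 3 mod 4, sign flips]
  = -(155/479)    [2071 ≡ 155 mod 479]
  = (479/155)    [QR: both ≡ 3 mod 4, sign flips]
  = (14/155)    [479 ≡ 14 mod 155]
  = -(7/155)    [155 ≡ 3 mod 8 ⇒ (2/155) = -1]
  = (155/7)    [QR: both ≡ 3 mod 4, sign flips]
  = (1/7)    [155 ≡ 1 mod 7]
  = 1    [(1/7) = 1]
(-7171/4621) = 1, and 4621 is prime, so -7171 is a quadratic residue mod 4621.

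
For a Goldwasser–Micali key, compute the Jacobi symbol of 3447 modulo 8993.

1

(3447/8993)
  = (8993/3447)    [QR: 8993 ≡ 1 mod 4, sign kept]
  = (2099/3447)    [8993 ≡ 2099 mod 3447]
  = -(3447/2099)    [QR: both ≡ 3 mod 4, sign flips]
  = -(1348/2099)    [3447 ≡ 1348 mod 2099]
  = -(337/2099)    [2099 ≡ 3 mod 8 ⇒ (2/2099)^2 = +1]
  = -(2099/337)    [QR: 337 ≡ 1 mod 4, sign kept]
  = -(77/337)    [2099 ≡ 77 mod 337]
  = -(337/77)    [QR: 77 ≡ 1 mod 4, sign kept]
  = -(29/77)    [337 ≡ 29 mod 77]
  = -(77/29)    [QR: 29 ≡ 1 mod 4, sign kept]
  = -(19/29)    [77 ≡ 19 mod 29]
  = -(29/19)    [QR: 29 ≡ 1 mod 4, sign kept]
  = -(10/19)    [29 ≡ 10 mod 19]
  = (5/19)    [19 ≡ 3 mod 8 ⇒ (2/19) = -1]
  = (19/5)    [QR: 5 ≡ 1 mod 4, sign kept]
  = (4/5)    [19 ≡ 4 mod 5]
  = (1/5)    [5 ≡ 5 mod 8 ⇒ (2/5)^2 = +1]
  = 1    [(1/5) = 1]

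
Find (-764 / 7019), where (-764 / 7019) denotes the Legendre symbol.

-1

Reduce the numerator: -764 ≡ 6255 (mod 7019), so (-764 / 7019) = (6255 / 7019).
Both 6255 ≡ 3 and 7019 ≡ 3 (mod 4), so reciprocity gives (6255 / 7019) = -(7019 / 6255). Reduce: 7019 ≡ 764 (mod 6255). Now have -(764 / 6255).
Factor out 2: 764 = 2^2·191. Since 6255 ≡ 7 (mod 8), (2 / 6255) = +1, and (2 / 6255)^2 = +1. Now have -(191 / 6255).
Both 191 ≡ 3 and 6255 ≡ 3 (mod 4), so reciprocity gives (191 / 6255) = -(6255 / 191). Reduce: 6255 ≡ 143 (mod 191). Now have (143 / 191).
Both 143 ≡ 3 and 191 ≡ 3 (mod 4), so reciprocity gives (143 / 191) = -(191 / 143). Reduce: 191 ≡ 48 (mod 143). Now have -(48 / 143).
Factor out 2: 48 = 2^4·3. Since 143 ≡ 7 (mod 8), (2 / 143) = +1, and (2 / 143)^4 = +1. Now have -(3 / 143).
Both 3 ≡ 3 and 143 ≡ 3 (mod 4), so reciprocity gives (3 / 143) = -(143 / 3). Reduce: 143 ≡ 2 (mod 3). Now have (2 / 3).
Factor out 2: 2 = 2. Since 3 ≡ 3 (mod 8), (2 / 3) = -1. Now have -(1 / 3).
(1 / 3) = 1. Collecting the sign factors: -1.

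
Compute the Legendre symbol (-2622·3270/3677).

-1

By multiplicativity, (-2622·3270/3677) = (-2622/3677)·(3270/3677).
First factor (-2622/3677):
Pull out -1: (-2622/3677) = (-1/3677)·(2622/3677). Since 3677 ≡ 1 (mod 4), (-1/3677) = +1. Now have (2622/3677).
Factor out 2: 2622 = 2·1311. Since 3677 ≡ 5 (mod 8), (2/3677) = -1. Now have -(1311/3677).
3677 ≡ 1 (mod 4), so quadratic reciprocity gives (1311/3677) = (3677/1311). Reduce: 3677 ≡ 1055 (mod 1311). Now have -(1055/1311).
Both 1055 ≡ 3 and 1311 ≡ 3 (mod 4), so reciprocity gives (1055/1311) = -(1311/1055). Reduce: 1311 ≡ 256 (mod 1055). Now have (256/1055).
Factor out 2: 256 = 2^8. Since 1055 ≡ 7 (mod 8), (2/1055) = +1, and (2/1055)^8 = +1. Now have (1/1055).
(1/1055) = 1. Collecting the sign factors: 1.
Second factor (3270/3677):
Factor out 2: 3270 = 2·1635. Since 3677 ≡ 5 (mod 8), (2/3677) = -1. Now have -(1635/3677).
3677 ≡ 1 (mod 4), so quadratic reciprocity gives (1635/3677) = (3677/1635). Reduce: 3677 ≡ 407 (mod 1635). Now have -(407/1635).
Both 407 ≡ 3 and 1635 ≡ 3 (mod 4), so reciprocity gives (407/1635) = -(1635/407). Reduce: 1635 ≡ 7 (mod 407). Now have (7/407).
Both 7 ≡ 3 and 407 ≡ 3 (mod 4), so reciprocity gives (7/407) = -(407/7). Reduce: 407 ≡ 1 (mod 7). Now have -(1/7).
(1/7) = 1. Collecting the sign factors: -1.
Product: (1)·(-1) = -1.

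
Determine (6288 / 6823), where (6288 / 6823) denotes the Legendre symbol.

(6288 / 6823)
  = (393 / 6823)    [6823 ≡ 7 mod 8 ⇒ (2 / 6823)^4 = +1]
  = (6823 / 393)    [QR: 393 ≡ 1 mod 4, sign kept]
  = (142 / 393)    [6823 ≡ 142 mod 393]
  = (71 / 393)    [393 ≡ 1 mod 8 ⇒ (2 / 393) = +1]
  = (393 / 71)    [QR: 393 ≡ 1 mod 4, sign kept]
  = (38 / 71)    [393 ≡ 38 mod 71]
  = (19 / 71)    [71 ≡ 7 mod 8 ⇒ (2 / 71) = +1]
  = -(71 / 19)    [QR: both ≡ 3 mod 4, sign flips]
  = -(14 / 19)    [71 ≡ 14 mod 19]
  = (7 / 19)    [19 ≡ 3 mod 8 ⇒ (2 / 19) = -1]
  = -(19 / 7)    [QR: both ≡ 3 mod 4, sign flips]
  = -(5 / 7)    [19 ≡ 5 mod 7]
  = -(7 / 5)    [QR: 5 ≡ 1 mod 4, sign kept]
  = -(2 / 5)    [7 ≡ 2 mod 5]
  = (1 / 5)    [5 ≡ 5 mod 8 ⇒ (2 / 5) = -1]
  = 1    [(1 / 5) = 1]

1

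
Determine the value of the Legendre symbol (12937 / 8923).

-1

Reduce the numerator: 12937 ≡ 4014 (mod 8923), so (12937 / 8923) = (4014 / 8923).
Factor out 2: 4014 = 2·2007. Since 8923 ≡ 3 (mod 8), (2 / 8923) = -1. Now have -(2007 / 8923).
Both 2007 ≡ 3 and 8923 ≡ 3 (mod 4), so reciprocity gives (2007 / 8923) = -(8923 / 2007). Reduce: 8923 ≡ 895 (mod 2007). Now have (895 / 2007).
Both 895 ≡ 3 and 2007 ≡ 3 (mod 4), so reciprocity gives (895 / 2007) = -(2007 / 895). Reduce: 2007 ≡ 217 (mod 895). Now have -(217 / 895).
217 ≡ 1 (mod 4), so quadratic reciprocity gives (217 / 895) = (895 / 217). Reduce: 895 ≡ 27 (mod 217). Now have -(27 / 217).
217 ≡ 1 (mod 4), so quadratic reciprocity gives (27 / 217) = (217 / 27). Reduce: 217 ≡ 1 (mod 27). Now have -(1 / 27).
(1 / 27) = 1. Collecting the sign factors: -1.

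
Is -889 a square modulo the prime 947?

yes

Reduce the numerator: -889 ≡ 58 (mod 947), so (-889|947) = (58|947).
Factor out 2: 58 = 2·29. Since 947 ≡ 3 (mod 8), (2|947) = -1. Now have -(29|947).
29 ≡ 1 (mod 4), so quadratic reciprocity gives (29|947) = (947|29). Reduce: 947 ≡ 19 (mod 29). Now have -(19|29).
29 ≡ 1 (mod 4), so quadratic reciprocity gives (19|29) = (29|19). Reduce: 29 ≡ 10 (mod 19). Now have -(10|19).
Factor out 2: 10 = 2·5. Since 19 ≡ 3 (mod 8), (2|19) = -1. Now have (5|19).
5 ≡ 1 (mod 4), so quadratic reciprocity gives (5|19) = (19|5). Reduce: 19 ≡ 4 (mod 5). Now have (4|5).
Factor out 2: 4 = 2^2. Since 5 ≡ 5 (mod 8), (2|5) = -1, and (2|5)^2 = +1. Now have (1|5).
(1|5) = 1. Collecting the sign factors: 1.
The Legendre symbol is 1, so x^2 ≡ -889 (mod 947) has solution.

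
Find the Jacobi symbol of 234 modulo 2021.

(234/2021)
  = -(117/2021)    [2021 ≡ 5 mod 8 ⇒ (2/2021) = -1]
  = -(2021/117)    [QR: 117 ≡ 1 mod 4, sign kept]
  = -(32/117)    [2021 ≡ 32 mod 117]
  = (1/117)    [117 ≡ 5 mod 8 ⇒ (2/117)^5 = -1]
  = 1    [(1/117) = 1]

1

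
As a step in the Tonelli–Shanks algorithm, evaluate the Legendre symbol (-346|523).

(-346|523)
  = -(346|523)    [523 ≡ 3 mod 4 ⇒ (-1|523) = -1]
  = (173|523)    [523 ≡ 3 mod 8 ⇒ (2|523) = -1]
  = (523|173)    [QR: 173 ≡ 1 mod 4, sign kept]
  = (4|173)    [523 ≡ 4 mod 173]
  = (1|173)    [173 ≡ 5 mod 8 ⇒ (2|173)^2 = +1]
  = 1    [(1|173) = 1]

1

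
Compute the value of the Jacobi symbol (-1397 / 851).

Reduce the numerator: -1397 ≡ 305 (mod 851), so (-1397 / 851) = (305 / 851).
305 ≡ 1 (mod 4), so quadratic reciprocity gives (305 / 851) = (851 / 305). Reduce: 851 ≡ 241 (mod 305). Now have (241 / 305).
241 ≡ 1 (mod 4), so quadratic reciprocity gives (241 / 305) = (305 / 241). Reduce: 305 ≡ 64 (mod 241). Now have (64 / 241).
Factor out 2: 64 = 2^6. Since 241 ≡ 1 (mod 8), (2 / 241) = +1, and (2 / 241)^6 = +1. Now have (1 / 241).
(1 / 241) = 1. Collecting the sign factors: 1.

1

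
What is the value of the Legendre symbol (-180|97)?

Pull out -1: (-180|97) = (-1|97)·(180|97). Since 97 ≡ 1 (mod 4), (-1|97) = +1. Now have (180|97).
Reduce the numerator: 180 ≡ 83 (mod 97), so (180|97) = (83|97).
97 ≡ 1 (mod 4), so quadratic reciprocity gives (83|97) = (97|83). Reduce: 97 ≡ 14 (mod 83). Now have (14|83).
Factor out 2: 14 = 2·7. Since 83 ≡ 3 (mod 8), (2|83) = -1. Now have -(7|83).
Both 7 ≡ 3 and 83 ≡ 3 (mod 4), so reciprocity gives (7|83) = -(83|7). Reduce: 83 ≡ 6 (mod 7). Now have (6|7).
Factor out 2: 6 = 2·3. Since 7 ≡ 7 (mod 8), (2|7) = +1. Now have (3|7).
Both 3 ≡ 3 and 7 ≡ 3 (mod 4), so reciprocity gives (3|7) = -(7|3). Reduce: 7 ≡ 1 (mod 3). Now have -(1|3).
(1|3) = 1. Collecting the sign factors: -1.

-1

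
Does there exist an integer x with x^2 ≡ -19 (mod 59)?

no

Pull out -1: (-19|59) = (-1|59)·(19|59). Since 59 ≡ 3 (mod 4), (-1|59) = -1. Now have -(19|59).
Both 19 ≡ 3 and 59 ≡ 3 (mod 4), so reciprocity gives (19|59) = -(59|19). Reduce: 59 ≡ 2 (mod 19). Now have (2|19).
Factor out 2: 2 = 2. Since 19 ≡ 3 (mod 8), (2|19) = -1. Now have -(1|19).
(1|19) = 1. Collecting the sign factors: -1.
The Legendre symbol is -1, so x^2 ≡ -19 (mod 59) has no solution.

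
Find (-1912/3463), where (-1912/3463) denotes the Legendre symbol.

Reduce the numerator: -1912 ≡ 1551 (mod 3463), so (-1912/3463) = (1551/3463).
Both 1551 ≡ 3 and 3463 ≡ 3 (mod 4), so reciprocity gives (1551/3463) = -(3463/1551). Reduce: 3463 ≡ 361 (mod 1551). Now have -(361/1551).
361 ≡ 1 (mod 4), so quadratic reciprocity gives (361/1551) = (1551/361). Reduce: 1551 ≡ 107 (mod 361). Now have -(107/361).
361 ≡ 1 (mod 4), so quadratic reciprocity gives (107/361) = (361/107). Reduce: 361 ≡ 40 (mod 107). Now have -(40/107).
Factor out 2: 40 = 2^3·5. Since 107 ≡ 3 (mod 8), (2/107) = -1, and (2/107)^3 = -1. Now have (5/107).
5 ≡ 1 (mod 4), so quadratic reciprocity gives (5/107) = (107/5). Reduce: 107 ≡ 2 (mod 5). Now have (2/5).
Factor out 2: 2 = 2. Since 5 ≡ 5 (mod 8), (2/5) = -1. Now have -(1/5).
(1/5) = 1. Collecting the sign factors: -1.

-1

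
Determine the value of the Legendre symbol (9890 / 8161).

1

(9890 / 8161)
  = (1729 / 8161)    [9890 ≡ 1729 mod 8161]
  = (8161 / 1729)    [QR: 1729 ≡ 1 mod 4, sign kept]
  = (1245 / 1729)    [8161 ≡ 1245 mod 1729]
  = (1729 / 1245)    [QR: 1245 ≡ 1 mod 4, sign kept]
  = (484 / 1245)    [1729 ≡ 484 mod 1245]
  = (121 / 1245)    [1245 ≡ 5 mod 8 ⇒ (2 / 1245)^2 = +1]
  = (1245 / 121)    [QR: 121 ≡ 1 mod 4, sign kept]
  = (35 / 121)    [1245 ≡ 35 mod 121]
  = (121 / 35)    [QR: 121 ≡ 1 mod 4, sign kept]
  = (16 / 35)    [121 ≡ 16 mod 35]
  = (1 / 35)    [35 ≡ 3 mod 8 ⇒ (2 / 35)^4 = +1]
  = 1    [(1 / 35) = 1]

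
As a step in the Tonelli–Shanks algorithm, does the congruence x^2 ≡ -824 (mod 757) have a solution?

(-824|757)
  = (824|757)    [757 ≡ 1 mod 4 ⇒ (-1|757) = +1]
  = (67|757)    [824 ≡ 67 mod 757]
  = (757|67)    [QR: 757 ≡ 1 mod 4, sign kept]
  = (20|67)    [757 ≡ 20 mod 67]
  = (5|67)    [67 ≡ 3 mod 8 ⇒ (2|67)^2 = +1]
  = (67|5)    [QR: 5 ≡ 1 mod 4, sign kept]
  = (2|5)    [67 ≡ 2 mod 5]
  = -(1|5)    [5 ≡ 5 mod 8 ⇒ (2|5) = -1]
  = -1    [(1|5) = 1]
The Legendre symbol is -1, so x^2 ≡ -824 (mod 757) has no solution.

no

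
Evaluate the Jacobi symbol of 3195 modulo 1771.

(3195/1771)
  = (1424/1771)    [3195 ≡ 1424 mod 1771]
  = (89/1771)    [1771 ≡ 3 mod 8 ⇒ (2/1771)^4 = +1]
  = (1771/89)    [QR: 89 ≡ 1 mod 4, sign kept]
  = (80/89)    [1771 ≡ 80 mod 89]
  = (5/89)    [89 ≡ 1 mod 8 ⇒ (2/89)^4 = +1]
  = (89/5)    [QR: 5 ≡ 1 mod 4, sign kept]
  = (4/5)    [89 ≡ 4 mod 5]
  = (1/5)    [5 ≡ 5 mod 8 ⇒ (2/5)^2 = +1]
  = 1    [(1/5) = 1]

1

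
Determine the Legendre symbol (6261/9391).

-1

6261 ≡ 1 (mod 4), so quadratic reciprocity gives (6261/9391) = (9391/6261). Reduce: 9391 ≡ 3130 (mod 6261). Now have (3130/6261).
Factor out 2: 3130 = 2·1565. Since 6261 ≡ 5 (mod 8), (2/6261) = -1. Now have -(1565/6261).
1565 ≡ 1 (mod 4), so quadratic reciprocity gives (1565/6261) = (6261/1565). Reduce: 6261 ≡ 1 (mod 1565). Now have -(1/1565).
(1/1565) = 1. Collecting the sign factors: -1.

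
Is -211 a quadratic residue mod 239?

no

Reduce the numerator: -211 ≡ 28 (mod 239), so (-211/239) = (28/239).
Factor out 2: 28 = 2^2·7. Since 239 ≡ 7 (mod 8), (2/239) = +1, and (2/239)^2 = +1. Now have (7/239).
Both 7 ≡ 3 and 239 ≡ 3 (mod 4), so reciprocity gives (7/239) = -(239/7). Reduce: 239 ≡ 1 (mod 7). Now have -(1/7).
(1/7) = 1. Collecting the sign factors: -1.
(-211/239) = -1, and 239 is prime, so -211 is not a quadratic residue mod 239.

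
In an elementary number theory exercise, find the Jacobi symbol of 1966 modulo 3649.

(1966|3649)
  = (983|3649)    [3649 ≡ 1 mod 8 ⇒ (2|3649) = +1]
  = (3649|983)    [QR: 3649 ≡ 1 mod 4, sign kept]
  = (700|983)    [3649 ≡ 700 mod 983]
  = (175|983)    [983 ≡ 7 mod 8 ⇒ (2|983)^2 = +1]
  = -(983|175)    [QR: both ≡ 3 mod 4, sign flips]
  = -(108|175)    [983 ≡ 108 mod 175]
  = -(27|175)    [175 ≡ 7 mod 8 ⇒ (2|175)^2 = +1]
  = (175|27)    [QR: both ≡ 3 mod 4, sign flips]
  = (13|27)    [175 ≡ 13 mod 27]
  = (27|13)    [QR: 13 ≡ 1 mod 4, sign kept]
  = (1|13)    [27 ≡ 1 mod 13]
  = 1    [(1|13) = 1]

1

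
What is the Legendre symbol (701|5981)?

(701|5981)
  = (5981|701)    [QR: 701 ≡ 1 mod 4, sign kept]
  = (373|701)    [5981 ≡ 373 mod 701]
  = (701|373)    [QR: 373 ≡ 1 mod 4, sign kept]
  = (328|373)    [701 ≡ 328 mod 373]
  = -(41|373)    [373 ≡ 5 mod 8 ⇒ (2|373)^3 = -1]
  = -(373|41)    [QR: 41 ≡ 1 mod 4, sign kept]
  = -(4|41)    [373 ≡ 4 mod 41]
  = -(1|41)    [41 ≡ 1 mod 8 ⇒ (2|41)^2 = +1]
  = -1    [(1|41) = 1]

-1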